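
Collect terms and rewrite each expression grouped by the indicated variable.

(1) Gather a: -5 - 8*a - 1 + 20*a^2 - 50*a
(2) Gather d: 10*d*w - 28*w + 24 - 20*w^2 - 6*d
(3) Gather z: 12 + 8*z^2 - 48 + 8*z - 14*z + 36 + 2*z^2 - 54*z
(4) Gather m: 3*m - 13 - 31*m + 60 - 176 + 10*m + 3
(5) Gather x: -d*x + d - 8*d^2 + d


(1) = 20*a^2 - 58*a - 6
(2) = d*(10*w - 6) - 20*w^2 - 28*w + 24
(3) = 10*z^2 - 60*z
(4) = -18*m - 126
(5) = -8*d^2 - d*x + 2*d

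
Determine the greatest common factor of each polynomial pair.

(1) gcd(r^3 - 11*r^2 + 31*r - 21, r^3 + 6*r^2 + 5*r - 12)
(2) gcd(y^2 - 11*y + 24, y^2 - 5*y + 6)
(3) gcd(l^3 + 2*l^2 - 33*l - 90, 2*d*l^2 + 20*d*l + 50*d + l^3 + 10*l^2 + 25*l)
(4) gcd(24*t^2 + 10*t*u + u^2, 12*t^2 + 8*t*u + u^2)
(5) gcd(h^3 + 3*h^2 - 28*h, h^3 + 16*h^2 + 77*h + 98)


(1) = r - 1
(2) = gcd((y - 8)*(y - 3), (y - 3)*(y - 2)) = y - 3
(3) = gcd((l - 6)*(l + 3)*(l + 5), (2*d + l)*(l + 5)^2) = l + 5
(4) = 6*t + u
(5) = gcd(h*(h - 4)*(h + 7), (h + 2)*(h + 7)^2) = h + 7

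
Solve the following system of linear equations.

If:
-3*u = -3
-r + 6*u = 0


Then:
r = 6
u = 1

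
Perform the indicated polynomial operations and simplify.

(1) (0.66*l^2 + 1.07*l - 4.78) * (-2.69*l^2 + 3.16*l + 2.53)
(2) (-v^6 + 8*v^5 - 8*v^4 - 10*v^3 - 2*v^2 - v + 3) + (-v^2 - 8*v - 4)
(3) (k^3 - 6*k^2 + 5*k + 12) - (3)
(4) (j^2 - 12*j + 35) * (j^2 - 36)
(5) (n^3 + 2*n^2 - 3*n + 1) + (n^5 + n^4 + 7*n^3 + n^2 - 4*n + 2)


(1) = -1.7754*l^4 - 0.7927*l^3 + 17.9092*l^2 - 12.3977*l - 12.0934
(2) = -v^6 + 8*v^5 - 8*v^4 - 10*v^3 - 3*v^2 - 9*v - 1
(3) = k^3 - 6*k^2 + 5*k + 9
(4) = j^4 - 12*j^3 - j^2 + 432*j - 1260
(5) = n^5 + n^4 + 8*n^3 + 3*n^2 - 7*n + 3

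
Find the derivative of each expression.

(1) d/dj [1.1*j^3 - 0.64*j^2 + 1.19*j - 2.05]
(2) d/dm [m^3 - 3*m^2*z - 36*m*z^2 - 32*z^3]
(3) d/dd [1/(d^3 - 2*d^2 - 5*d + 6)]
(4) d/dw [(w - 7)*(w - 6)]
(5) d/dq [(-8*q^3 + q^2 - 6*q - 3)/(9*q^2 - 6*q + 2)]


(1) = 3.3*j^2 - 1.28*j + 1.19
(2) = 3*m^2 - 6*m*z - 36*z^2
(3) = (-3*d^2 + 4*d + 5)/(d^3 - 2*d^2 - 5*d + 6)^2
(4) = 2*w - 13
(5) = 2*(-36*q^4 + 48*q^3 + 29*q - 15)/(81*q^4 - 108*q^3 + 72*q^2 - 24*q + 4)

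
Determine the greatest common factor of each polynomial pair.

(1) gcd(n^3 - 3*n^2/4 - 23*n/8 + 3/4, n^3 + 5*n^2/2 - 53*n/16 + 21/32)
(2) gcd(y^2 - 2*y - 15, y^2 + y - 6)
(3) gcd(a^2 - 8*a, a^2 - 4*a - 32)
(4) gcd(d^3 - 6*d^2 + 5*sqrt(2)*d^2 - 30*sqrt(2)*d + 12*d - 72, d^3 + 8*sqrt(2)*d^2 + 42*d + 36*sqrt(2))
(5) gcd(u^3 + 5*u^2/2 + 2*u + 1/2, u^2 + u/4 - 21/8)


(1) = gcd((n - 2)*(n - 1/4)*(n + 3/2), (n - 3/4)*(n - 1/4)*(n + 7/2)) = n - 1/4
(2) = y + 3
(3) = gcd(a*(a - 8), (a - 8)*(a + 4)) = a - 8
(4) = d^2 + 5*sqrt(2)*d + 12
(5) = gcd((u + 1/2)*(u + 1)^2, (u - 3/2)*(u + 7/4)) = 1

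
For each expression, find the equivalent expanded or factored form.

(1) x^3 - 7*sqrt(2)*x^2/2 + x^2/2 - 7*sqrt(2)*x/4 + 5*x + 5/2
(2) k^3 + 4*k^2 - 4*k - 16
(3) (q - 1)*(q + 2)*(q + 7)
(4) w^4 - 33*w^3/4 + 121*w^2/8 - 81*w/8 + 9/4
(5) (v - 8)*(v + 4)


(1) = (x + 1/2)*(x - 5*sqrt(2)/2)*(x - sqrt(2))
(2) = (k - 2)*(k + 2)*(k + 4)
(3) = q^3 + 8*q^2 + 5*q - 14
(4) = (w - 6)*(w - 1)*(w - 3/4)*(w - 1/2)
(5) = v^2 - 4*v - 32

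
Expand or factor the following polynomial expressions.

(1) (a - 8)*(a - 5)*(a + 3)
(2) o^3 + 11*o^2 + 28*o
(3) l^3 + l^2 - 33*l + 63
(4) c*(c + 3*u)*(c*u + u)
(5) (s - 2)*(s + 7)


(1) = a^3 - 10*a^2 + a + 120
(2) = o*(o + 4)*(o + 7)
(3) = (l - 3)^2*(l + 7)
(4) = c^3*u + 3*c^2*u^2 + c^2*u + 3*c*u^2
(5) = s^2 + 5*s - 14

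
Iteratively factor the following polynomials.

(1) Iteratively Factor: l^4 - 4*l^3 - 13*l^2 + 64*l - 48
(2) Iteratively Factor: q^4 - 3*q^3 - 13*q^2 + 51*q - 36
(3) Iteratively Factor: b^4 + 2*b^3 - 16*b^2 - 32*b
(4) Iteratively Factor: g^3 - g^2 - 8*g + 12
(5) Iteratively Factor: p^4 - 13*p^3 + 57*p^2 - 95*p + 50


(1) = (l - 1)*(l^3 - 3*l^2 - 16*l + 48) = (l - 1)*(l + 4)*(l^2 - 7*l + 12) = (l - 3)*(l - 1)*(l + 4)*(l - 4)
(2) = (q - 1)*(q^3 - 2*q^2 - 15*q + 36) = (q - 3)*(q - 1)*(q^2 + q - 12) = (q - 3)^2*(q - 1)*(q + 4)
(3) = (b + 4)*(b^3 - 2*b^2 - 8*b) = (b + 2)*(b + 4)*(b^2 - 4*b) = (b - 4)*(b + 2)*(b + 4)*(b)
(4) = (g - 2)*(g^2 + g - 6) = (g - 2)*(g + 3)*(g - 2)
(5) = (p - 1)*(p^3 - 12*p^2 + 45*p - 50) = (p - 5)*(p - 1)*(p^2 - 7*p + 10) = (p - 5)*(p - 2)*(p - 1)*(p - 5)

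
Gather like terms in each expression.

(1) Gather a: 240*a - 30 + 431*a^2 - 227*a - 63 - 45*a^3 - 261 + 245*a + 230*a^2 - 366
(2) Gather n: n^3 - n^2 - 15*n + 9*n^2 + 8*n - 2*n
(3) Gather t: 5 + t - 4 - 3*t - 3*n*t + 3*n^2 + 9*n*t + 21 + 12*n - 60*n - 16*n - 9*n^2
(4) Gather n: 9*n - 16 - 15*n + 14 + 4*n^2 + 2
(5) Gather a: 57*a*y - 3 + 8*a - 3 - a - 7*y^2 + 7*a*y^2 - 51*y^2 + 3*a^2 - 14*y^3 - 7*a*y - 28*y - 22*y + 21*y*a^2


(1) = -45*a^3 + 661*a^2 + 258*a - 720
(2) = n^3 + 8*n^2 - 9*n
(3) = -6*n^2 - 64*n + t*(6*n - 2) + 22
(4) = 4*n^2 - 6*n
(5) = a^2*(21*y + 3) + a*(7*y^2 + 50*y + 7) - 14*y^3 - 58*y^2 - 50*y - 6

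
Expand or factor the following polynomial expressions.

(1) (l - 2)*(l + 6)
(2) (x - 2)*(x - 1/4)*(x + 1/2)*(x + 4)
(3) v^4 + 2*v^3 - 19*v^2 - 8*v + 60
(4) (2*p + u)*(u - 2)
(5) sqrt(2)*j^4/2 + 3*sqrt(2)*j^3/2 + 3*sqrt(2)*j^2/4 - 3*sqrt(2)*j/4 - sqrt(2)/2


(1) = l^2 + 4*l - 12
(2) = x^4 + 9*x^3/4 - 61*x^2/8 - 9*x/4 + 1
(3) = (v - 3)*(v - 2)*(v + 2)*(v + 5)
(4) = 2*p*u - 4*p + u^2 - 2*u
(5) = (j + 2)*(j - sqrt(2)/2)*(j + sqrt(2)/2)*(sqrt(2)*j/2 + sqrt(2)/2)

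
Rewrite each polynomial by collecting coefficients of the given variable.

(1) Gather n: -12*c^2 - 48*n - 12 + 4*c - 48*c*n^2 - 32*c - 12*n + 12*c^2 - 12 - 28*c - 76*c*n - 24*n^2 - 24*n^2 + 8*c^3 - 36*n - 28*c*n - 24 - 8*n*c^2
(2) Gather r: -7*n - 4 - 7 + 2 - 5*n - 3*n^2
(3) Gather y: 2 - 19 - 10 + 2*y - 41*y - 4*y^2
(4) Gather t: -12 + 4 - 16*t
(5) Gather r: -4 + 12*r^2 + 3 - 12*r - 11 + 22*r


(1) = 8*c^3 - 56*c + n^2*(-48*c - 48) + n*(-8*c^2 - 104*c - 96) - 48
(2) = -3*n^2 - 12*n - 9
(3) = -4*y^2 - 39*y - 27
(4) = -16*t - 8
(5) = 12*r^2 + 10*r - 12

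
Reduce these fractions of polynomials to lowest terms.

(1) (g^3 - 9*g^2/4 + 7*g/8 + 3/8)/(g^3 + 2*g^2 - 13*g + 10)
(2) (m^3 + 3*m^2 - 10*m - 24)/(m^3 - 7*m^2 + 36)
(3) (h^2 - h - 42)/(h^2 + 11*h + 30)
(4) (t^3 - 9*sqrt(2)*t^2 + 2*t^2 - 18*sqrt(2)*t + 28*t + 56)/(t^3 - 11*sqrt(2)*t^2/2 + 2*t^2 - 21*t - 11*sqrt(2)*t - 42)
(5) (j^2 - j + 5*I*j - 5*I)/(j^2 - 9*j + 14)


(1) = (8*g^2 - 10*g - 3)/(8*g^2 + 24*g - 80)
(2) = (m + 4)/(m - 6)
(3) = (h - 7)/(h + 5)
(4) = (2*t - 4*sqrt(2))/(2*t + 3*sqrt(2))
(5) = (j^2 + j*(-1 + 5*I) - 5*I)/(j^2 - 9*j + 14)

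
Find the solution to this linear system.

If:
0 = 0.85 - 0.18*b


Then:
b = 4.72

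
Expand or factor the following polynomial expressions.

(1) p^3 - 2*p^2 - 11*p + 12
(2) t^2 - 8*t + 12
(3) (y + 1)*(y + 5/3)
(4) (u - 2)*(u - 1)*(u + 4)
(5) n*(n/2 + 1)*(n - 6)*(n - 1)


(1) = (p - 4)*(p - 1)*(p + 3)
(2) = (t - 6)*(t - 2)
(3) = y^2 + 8*y/3 + 5/3
(4) = u^3 + u^2 - 10*u + 8
(5) = n^4/2 - 5*n^3/2 - 4*n^2 + 6*n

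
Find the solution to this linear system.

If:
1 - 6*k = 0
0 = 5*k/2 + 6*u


Then:
k = 1/6
u = -5/72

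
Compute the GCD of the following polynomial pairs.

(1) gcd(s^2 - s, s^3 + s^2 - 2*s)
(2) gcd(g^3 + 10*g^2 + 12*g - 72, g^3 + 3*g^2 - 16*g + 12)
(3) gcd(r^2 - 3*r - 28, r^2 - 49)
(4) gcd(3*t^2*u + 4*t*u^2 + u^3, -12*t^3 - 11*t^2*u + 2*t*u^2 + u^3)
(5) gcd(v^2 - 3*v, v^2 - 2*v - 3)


(1) = s^2 - s
(2) = gcd((g - 2)*(g + 6)^2, (g - 2)*(g - 1)*(g + 6)) = g^2 + 4*g - 12
(3) = gcd((r - 7)*(r + 4), (r - 7)*(r + 7)) = r - 7
(4) = gcd(u*(t + u)*(3*t + u), (-3*t + u)*(t + u)*(4*t + u)) = t + u
(5) = gcd(v*(v - 3), (v - 3)*(v + 1)) = v - 3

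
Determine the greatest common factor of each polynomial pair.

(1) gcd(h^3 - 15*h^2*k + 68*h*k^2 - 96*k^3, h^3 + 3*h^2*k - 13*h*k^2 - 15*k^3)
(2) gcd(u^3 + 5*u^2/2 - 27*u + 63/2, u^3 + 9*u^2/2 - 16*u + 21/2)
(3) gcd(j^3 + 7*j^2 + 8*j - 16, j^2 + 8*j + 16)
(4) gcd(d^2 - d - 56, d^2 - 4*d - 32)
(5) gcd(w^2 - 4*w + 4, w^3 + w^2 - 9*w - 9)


(1) = h - 3*k
(2) = u^2 + 11*u/2 - 21/2
(3) = j^2 + 8*j + 16
(4) = d - 8
(5) = 1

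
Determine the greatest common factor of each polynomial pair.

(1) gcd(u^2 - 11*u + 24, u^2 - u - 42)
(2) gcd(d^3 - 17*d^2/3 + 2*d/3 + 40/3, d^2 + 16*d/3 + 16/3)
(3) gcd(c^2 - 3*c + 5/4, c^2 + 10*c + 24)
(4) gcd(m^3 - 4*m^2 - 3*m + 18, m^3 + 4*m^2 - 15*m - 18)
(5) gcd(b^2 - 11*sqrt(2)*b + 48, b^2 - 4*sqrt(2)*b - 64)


(1) = 1
(2) = d + 4/3
(3) = gcd((c - 5/2)*(c - 1/2), (c + 4)*(c + 6)) = 1
(4) = m - 3
(5) = gcd((b - 8*sqrt(2))*(b - 3*sqrt(2)), (b - 8*sqrt(2))*(b + 4*sqrt(2))) = b - 8*sqrt(2)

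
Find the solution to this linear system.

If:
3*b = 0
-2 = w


Then:
b = 0
w = -2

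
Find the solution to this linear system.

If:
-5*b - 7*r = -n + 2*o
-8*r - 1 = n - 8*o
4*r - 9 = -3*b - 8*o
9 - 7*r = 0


Then:
b = -487/203
n = -47/203
o = 561/406
r = 9/7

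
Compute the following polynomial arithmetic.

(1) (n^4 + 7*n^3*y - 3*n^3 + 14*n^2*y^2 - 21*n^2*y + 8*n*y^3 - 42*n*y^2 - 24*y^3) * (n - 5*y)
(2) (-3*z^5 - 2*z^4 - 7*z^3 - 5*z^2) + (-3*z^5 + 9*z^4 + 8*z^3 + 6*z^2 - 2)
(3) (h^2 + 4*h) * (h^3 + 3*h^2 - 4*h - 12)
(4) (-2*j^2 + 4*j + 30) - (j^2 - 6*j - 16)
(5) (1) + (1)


(1) = n^5 + 2*n^4*y - 3*n^4 - 21*n^3*y^2 - 6*n^3*y - 62*n^2*y^3 + 63*n^2*y^2 - 40*n*y^4 + 186*n*y^3 + 120*y^4
(2) = -6*z^5 + 7*z^4 + z^3 + z^2 - 2
(3) = h^5 + 7*h^4 + 8*h^3 - 28*h^2 - 48*h
(4) = -3*j^2 + 10*j + 46
(5) = 2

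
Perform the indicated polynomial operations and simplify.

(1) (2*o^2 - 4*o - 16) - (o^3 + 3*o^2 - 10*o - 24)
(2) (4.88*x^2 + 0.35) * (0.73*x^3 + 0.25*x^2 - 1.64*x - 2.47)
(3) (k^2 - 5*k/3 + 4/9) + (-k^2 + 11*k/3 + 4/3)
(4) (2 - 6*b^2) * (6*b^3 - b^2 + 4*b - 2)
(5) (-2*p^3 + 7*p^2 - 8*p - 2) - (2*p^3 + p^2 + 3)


(1) = -o^3 - o^2 + 6*o + 8
(2) = 3.5624*x^5 + 1.22*x^4 - 7.7477*x^3 - 11.9661*x^2 - 0.574*x - 0.8645
(3) = 2*k + 16/9
(4) = -36*b^5 + 6*b^4 - 12*b^3 + 10*b^2 + 8*b - 4
(5) = -4*p^3 + 6*p^2 - 8*p - 5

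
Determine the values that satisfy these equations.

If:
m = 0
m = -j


Then:
j = 0
m = 0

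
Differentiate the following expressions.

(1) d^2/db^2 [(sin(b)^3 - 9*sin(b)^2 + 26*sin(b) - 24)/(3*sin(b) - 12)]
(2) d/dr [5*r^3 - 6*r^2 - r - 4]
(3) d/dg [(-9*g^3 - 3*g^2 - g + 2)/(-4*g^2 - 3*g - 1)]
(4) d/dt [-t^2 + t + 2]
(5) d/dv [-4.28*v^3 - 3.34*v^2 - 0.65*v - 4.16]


(1) = 5*sin(b)/3 + 2*cos(2*b)/3
(2) = 15*r^2 - 12*r - 1
(3) = (36*g^4 + 54*g^3 + 32*g^2 + 22*g + 7)/(16*g^4 + 24*g^3 + 17*g^2 + 6*g + 1)
(4) = 1 - 2*t
(5) = -12.84*v^2 - 6.68*v - 0.65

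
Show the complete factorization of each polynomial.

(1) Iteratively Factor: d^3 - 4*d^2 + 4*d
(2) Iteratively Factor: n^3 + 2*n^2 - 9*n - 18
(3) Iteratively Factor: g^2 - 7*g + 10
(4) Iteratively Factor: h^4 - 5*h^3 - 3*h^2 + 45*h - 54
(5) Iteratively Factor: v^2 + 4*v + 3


(1) = (d - 2)*(d^2 - 2*d) = d*(d - 2)*(d - 2)
(2) = (n + 2)*(n^2 - 9) = (n + 2)*(n + 3)*(n - 3)
(3) = (g - 2)*(g - 5)
(4) = (h + 3)*(h^3 - 8*h^2 + 21*h - 18) = (h - 3)*(h + 3)*(h^2 - 5*h + 6) = (h - 3)^2*(h + 3)*(h - 2)
(5) = (v + 1)*(v + 3)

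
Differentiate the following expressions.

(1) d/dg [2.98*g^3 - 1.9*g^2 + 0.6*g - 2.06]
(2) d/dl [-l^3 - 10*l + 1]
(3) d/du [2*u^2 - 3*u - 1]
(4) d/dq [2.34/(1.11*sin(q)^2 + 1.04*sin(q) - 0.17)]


(1) = 8.94*g^2 - 3.8*g + 0.6
(2) = -3*l^2 - 10
(3) = 4*u - 3
(4) = -(5.1948*sin(q) + 2.4336)*cos(q)/(1.11*sin(q)^2 + 1.04*sin(q) - 0.17)^2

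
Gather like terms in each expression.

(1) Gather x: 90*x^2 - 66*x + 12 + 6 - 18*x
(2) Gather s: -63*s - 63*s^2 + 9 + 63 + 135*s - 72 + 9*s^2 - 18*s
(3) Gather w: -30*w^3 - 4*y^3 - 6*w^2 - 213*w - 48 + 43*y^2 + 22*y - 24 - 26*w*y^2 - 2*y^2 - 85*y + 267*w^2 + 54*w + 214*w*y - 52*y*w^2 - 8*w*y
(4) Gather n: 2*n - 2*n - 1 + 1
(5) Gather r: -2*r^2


(1) = 90*x^2 - 84*x + 18
(2) = -54*s^2 + 54*s
(3) = -30*w^3 + w^2*(261 - 52*y) + w*(-26*y^2 + 206*y - 159) - 4*y^3 + 41*y^2 - 63*y - 72
(4) = 0
(5) = -2*r^2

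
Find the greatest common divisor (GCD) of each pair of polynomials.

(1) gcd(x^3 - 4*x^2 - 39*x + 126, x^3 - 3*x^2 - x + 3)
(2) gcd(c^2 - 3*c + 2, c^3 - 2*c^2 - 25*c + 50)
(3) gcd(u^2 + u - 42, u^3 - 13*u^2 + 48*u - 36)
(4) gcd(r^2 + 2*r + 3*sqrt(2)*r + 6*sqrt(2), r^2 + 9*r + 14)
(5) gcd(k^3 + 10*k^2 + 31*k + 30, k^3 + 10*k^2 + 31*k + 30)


(1) = gcd((x - 7)*(x - 3)*(x + 6), (x - 3)*(x - 1)*(x + 1)) = x - 3
(2) = c - 2
(3) = gcd((u - 6)*(u + 7), (u - 6)^2*(u - 1)) = u - 6
(4) = gcd((r + 2)*(r + 3*sqrt(2)), (r + 2)*(r + 7)) = r + 2
(5) = gcd((k + 2)*(k + 3)*(k + 5), (k + 2)*(k + 3)*(k + 5)) = k^3 + 10*k^2 + 31*k + 30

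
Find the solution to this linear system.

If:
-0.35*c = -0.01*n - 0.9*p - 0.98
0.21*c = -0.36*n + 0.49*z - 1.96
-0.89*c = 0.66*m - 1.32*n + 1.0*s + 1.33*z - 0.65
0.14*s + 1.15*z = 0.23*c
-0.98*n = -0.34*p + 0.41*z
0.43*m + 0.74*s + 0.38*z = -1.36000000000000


Then:
c = -3.17
m = 26.62
n = -1.46
p = -2.30
s = -18.11
z = 1.57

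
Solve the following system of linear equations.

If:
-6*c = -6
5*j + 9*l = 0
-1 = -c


Then:
c = 1
j = -9*l/5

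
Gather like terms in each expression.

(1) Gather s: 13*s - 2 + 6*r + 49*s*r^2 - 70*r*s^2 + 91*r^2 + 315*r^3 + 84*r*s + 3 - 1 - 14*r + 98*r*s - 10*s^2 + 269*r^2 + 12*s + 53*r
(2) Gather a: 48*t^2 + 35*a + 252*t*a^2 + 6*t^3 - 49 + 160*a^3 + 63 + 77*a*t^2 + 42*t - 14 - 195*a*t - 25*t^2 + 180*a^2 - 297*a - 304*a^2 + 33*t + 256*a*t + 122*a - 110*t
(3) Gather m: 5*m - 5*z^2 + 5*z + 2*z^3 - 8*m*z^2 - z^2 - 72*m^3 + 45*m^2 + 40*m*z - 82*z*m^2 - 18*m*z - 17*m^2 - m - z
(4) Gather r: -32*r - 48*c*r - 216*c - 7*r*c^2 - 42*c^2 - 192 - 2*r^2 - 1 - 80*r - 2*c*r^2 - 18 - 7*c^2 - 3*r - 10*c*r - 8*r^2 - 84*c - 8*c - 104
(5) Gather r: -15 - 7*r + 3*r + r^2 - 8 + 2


(1) = 315*r^3 + 360*r^2 + 45*r + s^2*(-70*r - 10) + s*(49*r^2 + 182*r + 25)
(2) = 160*a^3 + a^2*(252*t - 124) + a*(77*t^2 + 61*t - 140) + 6*t^3 + 23*t^2 - 35*t
(3) = -72*m^3 + m^2*(28 - 82*z) + m*(-8*z^2 + 22*z + 4) + 2*z^3 - 6*z^2 + 4*z
(4) = -49*c^2 - 308*c + r^2*(-2*c - 10) + r*(-7*c^2 - 58*c - 115) - 315
(5) = r^2 - 4*r - 21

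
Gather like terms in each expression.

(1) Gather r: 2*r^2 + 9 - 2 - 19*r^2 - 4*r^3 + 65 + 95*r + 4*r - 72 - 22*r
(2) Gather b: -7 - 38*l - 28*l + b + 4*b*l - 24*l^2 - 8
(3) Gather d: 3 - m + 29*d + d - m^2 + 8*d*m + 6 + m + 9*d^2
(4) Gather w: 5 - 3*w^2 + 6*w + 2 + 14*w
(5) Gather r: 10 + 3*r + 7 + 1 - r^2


(1) = -4*r^3 - 17*r^2 + 77*r
(2) = b*(4*l + 1) - 24*l^2 - 66*l - 15
(3) = 9*d^2 + d*(8*m + 30) - m^2 + 9
(4) = -3*w^2 + 20*w + 7
(5) = -r^2 + 3*r + 18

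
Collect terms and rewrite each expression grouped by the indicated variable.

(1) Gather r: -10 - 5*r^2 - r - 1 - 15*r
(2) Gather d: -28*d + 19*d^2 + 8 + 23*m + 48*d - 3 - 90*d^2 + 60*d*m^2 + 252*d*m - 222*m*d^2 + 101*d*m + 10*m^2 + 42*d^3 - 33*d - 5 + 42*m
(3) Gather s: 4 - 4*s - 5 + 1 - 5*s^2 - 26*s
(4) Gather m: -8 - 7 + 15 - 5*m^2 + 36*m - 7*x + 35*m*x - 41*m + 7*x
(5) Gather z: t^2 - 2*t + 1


(1) = -5*r^2 - 16*r - 11
(2) = 42*d^3 + d^2*(-222*m - 71) + d*(60*m^2 + 353*m - 13) + 10*m^2 + 65*m
(3) = -5*s^2 - 30*s
(4) = -5*m^2 + m*(35*x - 5)
(5) = t^2 - 2*t + 1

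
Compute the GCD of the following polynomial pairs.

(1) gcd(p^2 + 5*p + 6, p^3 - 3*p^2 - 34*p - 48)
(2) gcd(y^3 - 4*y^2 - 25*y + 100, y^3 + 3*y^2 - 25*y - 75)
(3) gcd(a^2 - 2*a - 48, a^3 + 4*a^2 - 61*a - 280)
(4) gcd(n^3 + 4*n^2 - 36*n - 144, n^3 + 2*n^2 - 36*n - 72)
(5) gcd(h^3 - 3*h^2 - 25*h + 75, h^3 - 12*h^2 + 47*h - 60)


(1) = p^2 + 5*p + 6
(2) = y^2 - 25
(3) = a - 8
(4) = n^2 - 36
(5) = gcd((h - 5)*(h - 3)*(h + 5), (h - 5)*(h - 4)*(h - 3)) = h^2 - 8*h + 15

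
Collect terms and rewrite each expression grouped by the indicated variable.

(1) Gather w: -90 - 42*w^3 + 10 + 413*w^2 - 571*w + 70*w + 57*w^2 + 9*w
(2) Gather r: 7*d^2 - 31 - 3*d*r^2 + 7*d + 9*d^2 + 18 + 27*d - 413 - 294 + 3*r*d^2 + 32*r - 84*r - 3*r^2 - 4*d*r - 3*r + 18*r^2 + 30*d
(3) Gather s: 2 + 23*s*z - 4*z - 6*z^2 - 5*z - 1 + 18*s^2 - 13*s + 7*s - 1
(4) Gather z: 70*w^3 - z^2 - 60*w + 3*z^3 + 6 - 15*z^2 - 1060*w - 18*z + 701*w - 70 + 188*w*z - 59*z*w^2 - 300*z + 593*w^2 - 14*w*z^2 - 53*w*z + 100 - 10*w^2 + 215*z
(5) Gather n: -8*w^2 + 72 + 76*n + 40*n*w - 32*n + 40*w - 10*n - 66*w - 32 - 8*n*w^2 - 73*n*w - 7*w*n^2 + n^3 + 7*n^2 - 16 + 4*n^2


(1) = -42*w^3 + 470*w^2 - 492*w - 80
(2) = 16*d^2 + 64*d + r^2*(15 - 3*d) + r*(3*d^2 - 4*d - 55) - 720
(3) = 18*s^2 + s*(23*z - 6) - 6*z^2 - 9*z
(4) = 70*w^3 + 583*w^2 - 419*w + 3*z^3 + z^2*(-14*w - 16) + z*(-59*w^2 + 135*w - 103) + 36
(5) = n^3 + n^2*(11 - 7*w) + n*(-8*w^2 - 33*w + 34) - 8*w^2 - 26*w + 24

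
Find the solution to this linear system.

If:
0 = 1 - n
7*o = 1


Then:
n = 1
o = 1/7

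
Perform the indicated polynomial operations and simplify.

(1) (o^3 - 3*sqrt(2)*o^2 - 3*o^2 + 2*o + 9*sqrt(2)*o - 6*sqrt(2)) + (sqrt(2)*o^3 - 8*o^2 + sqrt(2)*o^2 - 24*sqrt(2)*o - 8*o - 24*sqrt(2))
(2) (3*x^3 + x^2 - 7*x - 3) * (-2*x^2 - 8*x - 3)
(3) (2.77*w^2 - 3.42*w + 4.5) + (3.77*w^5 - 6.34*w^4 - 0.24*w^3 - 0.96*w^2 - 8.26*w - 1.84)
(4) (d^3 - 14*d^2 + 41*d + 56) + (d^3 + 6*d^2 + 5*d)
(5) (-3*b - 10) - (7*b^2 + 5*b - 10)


(1) = o^3 + sqrt(2)*o^3 - 11*o^2 - 2*sqrt(2)*o^2 - 15*sqrt(2)*o - 6*o - 30*sqrt(2)
(2) = -6*x^5 - 26*x^4 - 3*x^3 + 59*x^2 + 45*x + 9
(3) = 3.77*w^5 - 6.34*w^4 - 0.24*w^3 + 1.81*w^2 - 11.68*w + 2.66
(4) = 2*d^3 - 8*d^2 + 46*d + 56
(5) = -7*b^2 - 8*b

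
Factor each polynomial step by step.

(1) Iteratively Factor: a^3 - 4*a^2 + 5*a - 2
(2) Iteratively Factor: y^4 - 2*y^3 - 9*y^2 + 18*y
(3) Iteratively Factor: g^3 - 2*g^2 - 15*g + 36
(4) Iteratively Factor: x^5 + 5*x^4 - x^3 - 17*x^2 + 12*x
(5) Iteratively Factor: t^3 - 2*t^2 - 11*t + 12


(1) = (a - 1)*(a^2 - 3*a + 2) = (a - 2)*(a - 1)*(a - 1)
(2) = (y)*(y^3 - 2*y^2 - 9*y + 18) = y*(y + 3)*(y^2 - 5*y + 6) = y*(y - 3)*(y + 3)*(y - 2)
(3) = (g - 3)*(g^2 + g - 12) = (g - 3)^2*(g + 4)
(4) = (x - 1)*(x^4 + 6*x^3 + 5*x^2 - 12*x) = x*(x - 1)*(x^3 + 6*x^2 + 5*x - 12) = x*(x - 1)*(x + 3)*(x^2 + 3*x - 4) = x*(x - 1)*(x + 3)*(x + 4)*(x - 1)
(5) = (t - 4)*(t^2 + 2*t - 3) = (t - 4)*(t - 1)*(t + 3)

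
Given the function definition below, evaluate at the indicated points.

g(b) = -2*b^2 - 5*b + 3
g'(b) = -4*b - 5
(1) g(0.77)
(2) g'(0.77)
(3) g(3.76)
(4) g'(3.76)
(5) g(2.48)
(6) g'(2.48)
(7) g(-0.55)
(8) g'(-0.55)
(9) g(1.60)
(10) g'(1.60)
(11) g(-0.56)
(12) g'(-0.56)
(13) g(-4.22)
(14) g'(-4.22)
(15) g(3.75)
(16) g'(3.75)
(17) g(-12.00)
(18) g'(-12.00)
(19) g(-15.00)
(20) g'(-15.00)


(1) = -2.04
(2) = -8.08
(3) = -44.08
(4) = -20.04
(5) = -21.70
(6) = -14.92
(7) = 5.14
(8) = -2.80
(9) = -10.12
(10) = -11.40
(11) = 5.17
(12) = -2.76
(13) = -11.52
(14) = 11.88
(15) = -43.88
(16) = -20.00
(17) = -225.00
(18) = 43.00
(19) = -372.00
(20) = 55.00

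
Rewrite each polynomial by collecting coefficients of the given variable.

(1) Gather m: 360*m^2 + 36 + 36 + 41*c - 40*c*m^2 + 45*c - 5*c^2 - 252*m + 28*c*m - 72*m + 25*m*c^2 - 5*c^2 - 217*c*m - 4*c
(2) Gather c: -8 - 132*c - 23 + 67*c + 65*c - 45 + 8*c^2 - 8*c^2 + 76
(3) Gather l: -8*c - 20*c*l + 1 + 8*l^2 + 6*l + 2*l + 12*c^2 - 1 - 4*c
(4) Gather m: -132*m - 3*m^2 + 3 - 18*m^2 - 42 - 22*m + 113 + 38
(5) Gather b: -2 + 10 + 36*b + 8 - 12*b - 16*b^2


(1) = -10*c^2 + 82*c + m^2*(360 - 40*c) + m*(25*c^2 - 189*c - 324) + 72
(2) = 0
(3) = 12*c^2 - 12*c + 8*l^2 + l*(8 - 20*c)
(4) = -21*m^2 - 154*m + 112
(5) = -16*b^2 + 24*b + 16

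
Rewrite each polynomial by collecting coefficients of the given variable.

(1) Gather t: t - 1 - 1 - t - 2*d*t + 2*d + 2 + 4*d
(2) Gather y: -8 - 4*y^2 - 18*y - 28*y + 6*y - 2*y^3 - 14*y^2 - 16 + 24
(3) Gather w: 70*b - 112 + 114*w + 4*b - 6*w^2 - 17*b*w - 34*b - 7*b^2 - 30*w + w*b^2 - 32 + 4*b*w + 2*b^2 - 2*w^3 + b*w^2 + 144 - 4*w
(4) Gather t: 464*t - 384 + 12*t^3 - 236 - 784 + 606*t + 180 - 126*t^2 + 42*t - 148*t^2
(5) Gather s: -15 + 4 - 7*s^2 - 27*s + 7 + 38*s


(1) = -2*d*t + 6*d
(2) = -2*y^3 - 18*y^2 - 40*y
(3) = -5*b^2 + 40*b - 2*w^3 + w^2*(b - 6) + w*(b^2 - 13*b + 80)
(4) = 12*t^3 - 274*t^2 + 1112*t - 1224
(5) = -7*s^2 + 11*s - 4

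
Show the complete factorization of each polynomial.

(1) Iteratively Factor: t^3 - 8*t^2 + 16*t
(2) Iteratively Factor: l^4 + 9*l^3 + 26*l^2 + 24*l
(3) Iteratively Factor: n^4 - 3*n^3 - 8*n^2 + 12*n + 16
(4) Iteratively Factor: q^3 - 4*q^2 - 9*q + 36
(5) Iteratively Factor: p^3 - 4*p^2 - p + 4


(1) = (t)*(t^2 - 8*t + 16) = t*(t - 4)*(t - 4)
(2) = (l + 4)*(l^3 + 5*l^2 + 6*l) = l*(l + 4)*(l^2 + 5*l + 6) = l*(l + 2)*(l + 4)*(l + 3)
(3) = (n - 2)*(n^3 - n^2 - 10*n - 8) = (n - 2)*(n + 1)*(n^2 - 2*n - 8) = (n - 4)*(n - 2)*(n + 1)*(n + 2)
(4) = (q - 3)*(q^2 - q - 12) = (q - 3)*(q + 3)*(q - 4)
(5) = (p - 4)*(p^2 - 1) = (p - 4)*(p - 1)*(p + 1)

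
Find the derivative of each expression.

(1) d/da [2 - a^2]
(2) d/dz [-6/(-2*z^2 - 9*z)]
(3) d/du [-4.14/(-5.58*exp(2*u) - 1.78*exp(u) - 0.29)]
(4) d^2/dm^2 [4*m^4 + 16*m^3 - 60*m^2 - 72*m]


(1) = -2*a
(2) = 6*(-4*z - 9)/(z^2*(2*z + 9)^2)
(3) = (-46.2024*exp(u) - 7.3692)*exp(u)/(5.58*exp(2*u) + 1.78*exp(u) + 0.29)^2
(4) = 48*m^2 + 96*m - 120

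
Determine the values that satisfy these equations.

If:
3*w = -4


Then:
w = -4/3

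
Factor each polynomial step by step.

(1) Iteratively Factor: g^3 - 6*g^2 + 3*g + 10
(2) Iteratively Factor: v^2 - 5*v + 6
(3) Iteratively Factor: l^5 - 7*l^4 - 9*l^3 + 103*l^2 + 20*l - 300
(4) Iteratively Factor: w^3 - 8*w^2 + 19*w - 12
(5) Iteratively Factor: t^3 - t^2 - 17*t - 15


(1) = (g - 2)*(g^2 - 4*g - 5) = (g - 2)*(g + 1)*(g - 5)
(2) = (v - 2)*(v - 3)
(3) = (l + 3)*(l^4 - 10*l^3 + 21*l^2 + 40*l - 100) = (l - 2)*(l + 3)*(l^3 - 8*l^2 + 5*l + 50) = (l - 5)*(l - 2)*(l + 3)*(l^2 - 3*l - 10) = (l - 5)*(l - 2)*(l + 2)*(l + 3)*(l - 5)
(4) = (w - 1)*(w^2 - 7*w + 12) = (w - 3)*(w - 1)*(w - 4)
(5) = (t + 3)*(t^2 - 4*t - 5) = (t + 1)*(t + 3)*(t - 5)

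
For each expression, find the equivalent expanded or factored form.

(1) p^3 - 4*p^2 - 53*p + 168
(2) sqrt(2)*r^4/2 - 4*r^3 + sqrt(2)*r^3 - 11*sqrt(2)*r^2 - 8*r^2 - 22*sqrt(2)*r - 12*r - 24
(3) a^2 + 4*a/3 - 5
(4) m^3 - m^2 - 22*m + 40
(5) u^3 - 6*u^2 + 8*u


(1) = (p - 8)*(p - 3)*(p + 7)
(2) = (r - 6*sqrt(2))*(r + sqrt(2))^2*(sqrt(2)*r/2 + sqrt(2))
(3) = (a - 5/3)*(a + 3)
(4) = (m - 4)*(m - 2)*(m + 5)
(5) = u*(u - 4)*(u - 2)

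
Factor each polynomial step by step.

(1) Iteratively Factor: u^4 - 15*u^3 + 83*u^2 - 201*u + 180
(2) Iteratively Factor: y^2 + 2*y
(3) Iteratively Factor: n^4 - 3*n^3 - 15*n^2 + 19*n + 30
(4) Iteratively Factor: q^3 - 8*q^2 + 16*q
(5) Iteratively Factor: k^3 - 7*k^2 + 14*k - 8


(1) = (u - 5)*(u^3 - 10*u^2 + 33*u - 36) = (u - 5)*(u - 3)*(u^2 - 7*u + 12) = (u - 5)*(u - 3)^2*(u - 4)
(2) = (y + 2)*(y)
(3) = (n - 2)*(n^3 - n^2 - 17*n - 15) = (n - 2)*(n + 3)*(n^2 - 4*n - 5) = (n - 5)*(n - 2)*(n + 3)*(n + 1)
(4) = (q)*(q^2 - 8*q + 16) = q*(q - 4)*(q - 4)
(5) = (k - 2)*(k^2 - 5*k + 4) = (k - 2)*(k - 1)*(k - 4)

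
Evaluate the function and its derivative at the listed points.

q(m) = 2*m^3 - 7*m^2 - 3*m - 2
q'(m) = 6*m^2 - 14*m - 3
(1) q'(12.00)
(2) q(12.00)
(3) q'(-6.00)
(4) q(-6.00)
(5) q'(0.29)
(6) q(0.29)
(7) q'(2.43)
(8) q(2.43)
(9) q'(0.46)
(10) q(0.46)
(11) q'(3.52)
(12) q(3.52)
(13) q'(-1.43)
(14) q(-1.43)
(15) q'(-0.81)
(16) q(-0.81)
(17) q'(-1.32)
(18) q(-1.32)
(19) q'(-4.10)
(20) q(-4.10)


(1) = 693.00
(2) = 2410.00
(3) = 297.00
(4) = -668.00
(5) = -6.56
(6) = -3.41
(7) = -1.59
(8) = -21.93
(9) = -8.17
(10) = -4.67
(11) = 22.06
(12) = -12.06
(13) = 29.29
(14) = -17.87
(15) = 12.28
(16) = -5.23
(17) = 25.93
(18) = -14.84
(19) = 155.26
(20) = -245.21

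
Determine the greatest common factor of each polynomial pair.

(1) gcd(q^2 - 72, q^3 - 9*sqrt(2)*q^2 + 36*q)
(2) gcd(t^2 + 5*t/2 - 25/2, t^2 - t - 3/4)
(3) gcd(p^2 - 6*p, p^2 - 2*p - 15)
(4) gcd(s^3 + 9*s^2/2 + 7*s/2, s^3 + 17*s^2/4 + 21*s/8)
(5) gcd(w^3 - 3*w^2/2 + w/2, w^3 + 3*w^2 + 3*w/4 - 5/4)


(1) = q - 6*sqrt(2)
(2) = 1
(3) = 1
(4) = s^2 + 7*s/2
(5) = w - 1/2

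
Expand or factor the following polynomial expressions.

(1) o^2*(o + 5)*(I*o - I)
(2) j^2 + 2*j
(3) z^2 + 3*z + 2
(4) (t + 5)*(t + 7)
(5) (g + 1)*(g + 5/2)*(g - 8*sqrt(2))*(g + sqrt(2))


(1) = I*o^4 + 4*I*o^3 - 5*I*o^2
(2) = j*(j + 2)
(3) = (z + 1)*(z + 2)
(4) = t^2 + 12*t + 35
(5) = g^4 - 7*sqrt(2)*g^3 + 7*g^3/2 - 49*sqrt(2)*g^2/2 - 27*g^2/2 - 56*g - 35*sqrt(2)*g/2 - 40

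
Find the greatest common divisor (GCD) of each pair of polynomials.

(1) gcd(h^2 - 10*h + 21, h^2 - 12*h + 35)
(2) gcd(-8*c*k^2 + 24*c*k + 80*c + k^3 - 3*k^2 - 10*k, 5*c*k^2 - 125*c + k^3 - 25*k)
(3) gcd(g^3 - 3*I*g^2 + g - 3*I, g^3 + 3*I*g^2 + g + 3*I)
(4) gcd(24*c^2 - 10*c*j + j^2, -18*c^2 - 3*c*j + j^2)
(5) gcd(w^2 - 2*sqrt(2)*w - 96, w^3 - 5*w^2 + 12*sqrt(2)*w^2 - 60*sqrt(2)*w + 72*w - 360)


(1) = h - 7
(2) = gcd((-8*c + k)*(k - 5)*(k + 2), (5*c + k)*(k - 5)*(k + 5)) = k - 5
(3) = gcd((g - 3*I)*(g - I)*(g + I), (g - I)*(g + I)*(g + 3*I)) = g^2 + 1
(4) = gcd((-6*c + j)*(-4*c + j), (-6*c + j)*(3*c + j)) = 6*c - j
(5) = gcd((w - 8*sqrt(2))*(w + 6*sqrt(2)), (w - 5)*(w + 6*sqrt(2))^2) = w + 6*sqrt(2)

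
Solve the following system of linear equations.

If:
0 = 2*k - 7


Then:
k = 7/2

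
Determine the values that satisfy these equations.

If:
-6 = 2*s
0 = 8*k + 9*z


Then:
k = -9*z/8
s = -3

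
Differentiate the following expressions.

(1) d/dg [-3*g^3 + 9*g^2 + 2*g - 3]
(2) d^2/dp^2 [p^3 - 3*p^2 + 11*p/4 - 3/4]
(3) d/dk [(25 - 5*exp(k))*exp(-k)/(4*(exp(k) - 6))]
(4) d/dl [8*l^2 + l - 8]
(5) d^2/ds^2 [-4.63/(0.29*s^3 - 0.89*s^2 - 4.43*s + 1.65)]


(1) = -9*g^2 + 18*g + 2
(2) = 6*p - 6
(3) = 5*(exp(2*k) - 10*exp(k) + 30)*exp(-k)/(4*(exp(2*k) - 12*exp(k) + 36))
(4) = 16*l + 1
(5) = ((8.0562*s - 8.2414)*(0.29*s^3 - 0.89*s^2 - 4.43*s + 1.65) - 4.63*(-1.74*s^2 + 3.56*s + 8.86)*(-0.87*s^2 + 1.78*s + 4.43))/(0.29*s^3 - 0.89*s^2 - 4.43*s + 1.65)^3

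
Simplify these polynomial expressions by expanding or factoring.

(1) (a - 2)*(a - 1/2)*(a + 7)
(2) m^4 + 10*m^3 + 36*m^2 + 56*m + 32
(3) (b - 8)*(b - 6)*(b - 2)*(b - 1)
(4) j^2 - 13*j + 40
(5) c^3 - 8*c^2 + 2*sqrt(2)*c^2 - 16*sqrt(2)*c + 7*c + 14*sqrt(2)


(1) = a^3 + 9*a^2/2 - 33*a/2 + 7
(2) = (m + 2)^3*(m + 4)
(3) = b^4 - 17*b^3 + 92*b^2 - 172*b + 96
(4) = (j - 8)*(j - 5)
(5) = (c - 7)*(c - 1)*(c + 2*sqrt(2))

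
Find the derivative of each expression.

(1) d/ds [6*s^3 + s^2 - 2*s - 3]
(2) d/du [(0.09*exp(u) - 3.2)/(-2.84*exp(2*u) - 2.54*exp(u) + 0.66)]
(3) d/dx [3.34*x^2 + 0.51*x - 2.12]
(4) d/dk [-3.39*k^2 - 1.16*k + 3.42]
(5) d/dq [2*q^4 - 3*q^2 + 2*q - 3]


(1) = 18*s^2 + 2*s - 2
(2) = (0.2556*exp(2*u) - 18.176*exp(u) - 8.0686)*exp(u)/(8.0656*exp(4*u) + 14.4272*exp(3*u) + 2.7028*exp(2*u) - 3.3528*exp(u) + 0.4356)
(3) = 6.68*x + 0.51
(4) = -6.78*k - 1.16
(5) = 8*q^3 - 6*q + 2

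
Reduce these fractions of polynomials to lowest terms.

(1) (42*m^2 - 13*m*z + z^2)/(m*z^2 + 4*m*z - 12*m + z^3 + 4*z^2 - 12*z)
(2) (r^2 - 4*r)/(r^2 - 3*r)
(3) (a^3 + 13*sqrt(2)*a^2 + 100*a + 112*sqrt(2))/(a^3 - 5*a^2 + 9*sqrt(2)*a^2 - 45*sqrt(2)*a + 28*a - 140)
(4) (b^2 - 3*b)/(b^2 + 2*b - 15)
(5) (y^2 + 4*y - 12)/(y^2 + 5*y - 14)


(1) = (42*m^2 - 13*m*z + z^2)/(m*z^2 + 4*m*z - 12*m + z^3 + 4*z^2 - 12*z)
(2) = (r - 4)/(r - 3)
(3) = (a + 4*sqrt(2))/(a - 5)
(4) = b/(b + 5)
(5) = (y + 6)/(y + 7)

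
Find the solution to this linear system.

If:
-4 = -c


Then:
c = 4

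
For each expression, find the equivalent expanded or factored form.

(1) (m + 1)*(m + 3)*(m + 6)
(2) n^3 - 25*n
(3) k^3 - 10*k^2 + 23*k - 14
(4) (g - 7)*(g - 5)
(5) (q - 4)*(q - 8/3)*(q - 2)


(1) = m^3 + 10*m^2 + 27*m + 18
(2) = n*(n - 5)*(n + 5)
(3) = (k - 7)*(k - 2)*(k - 1)
(4) = g^2 - 12*g + 35
(5) = q^3 - 26*q^2/3 + 24*q - 64/3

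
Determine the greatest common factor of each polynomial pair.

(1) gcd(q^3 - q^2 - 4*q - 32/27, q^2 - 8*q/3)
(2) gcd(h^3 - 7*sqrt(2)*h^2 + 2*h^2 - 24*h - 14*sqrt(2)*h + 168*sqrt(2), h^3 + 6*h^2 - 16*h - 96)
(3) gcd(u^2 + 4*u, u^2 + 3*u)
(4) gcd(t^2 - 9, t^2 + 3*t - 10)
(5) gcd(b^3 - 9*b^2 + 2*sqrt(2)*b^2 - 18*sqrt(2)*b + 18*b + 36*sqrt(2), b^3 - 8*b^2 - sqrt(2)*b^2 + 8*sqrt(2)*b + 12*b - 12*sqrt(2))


(1) = gcd((q - 8/3)*(q + 1/3)*(q + 4/3), q*(q - 8/3)) = q - 8/3
(2) = gcd((h - 4)*(h + 6)*(h - 7*sqrt(2)), (h - 4)*(h + 4)*(h + 6)) = h^2 + 2*h - 24
(3) = gcd(u*(u + 4), u*(u + 3)) = u
(4) = gcd((t - 3)*(t + 3), (t - 2)*(t + 5)) = 1
(5) = gcd((b - 6)*(b - 3)*(b + 2*sqrt(2)), (b - 6)*(b - 2)*(b - sqrt(2))) = b - 6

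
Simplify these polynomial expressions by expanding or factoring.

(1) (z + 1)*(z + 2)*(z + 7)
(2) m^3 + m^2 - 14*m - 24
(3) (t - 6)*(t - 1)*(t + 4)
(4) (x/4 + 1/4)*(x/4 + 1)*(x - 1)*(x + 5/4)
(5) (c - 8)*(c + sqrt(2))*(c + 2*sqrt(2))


(1) = z^3 + 10*z^2 + 23*z + 14
(2) = (m - 4)*(m + 2)*(m + 3)
(3) = t^3 - 3*t^2 - 22*t + 24
(4) = x^4/16 + 21*x^3/64 + x^2/4 - 21*x/64 - 5/16
(5) = c^3 - 8*c^2 + 3*sqrt(2)*c^2 - 24*sqrt(2)*c + 4*c - 32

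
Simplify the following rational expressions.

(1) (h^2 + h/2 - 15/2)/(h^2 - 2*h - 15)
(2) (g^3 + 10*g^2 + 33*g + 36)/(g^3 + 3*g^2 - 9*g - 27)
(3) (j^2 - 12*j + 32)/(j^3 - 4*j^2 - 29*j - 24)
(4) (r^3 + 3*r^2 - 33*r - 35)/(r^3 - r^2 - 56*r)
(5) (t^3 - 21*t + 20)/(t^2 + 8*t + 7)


(1) = (2*h - 5)/(2*h - 10)
(2) = (g + 4)/(g - 3)
(3) = (j - 4)/(j^2 + 4*j + 3)
(4) = (r^2 - 4*r - 5)/(r^2 - 8*r)
(5) = (t^3 - 21*t + 20)/(t^2 + 8*t + 7)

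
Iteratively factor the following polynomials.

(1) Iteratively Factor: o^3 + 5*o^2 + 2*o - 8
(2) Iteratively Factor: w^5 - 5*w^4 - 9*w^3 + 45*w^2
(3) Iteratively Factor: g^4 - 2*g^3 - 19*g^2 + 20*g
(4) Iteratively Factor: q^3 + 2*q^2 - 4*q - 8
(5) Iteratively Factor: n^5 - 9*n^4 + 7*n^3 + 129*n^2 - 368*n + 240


(1) = (o - 1)*(o^2 + 6*o + 8) = (o - 1)*(o + 2)*(o + 4)
(2) = (w + 3)*(w^4 - 8*w^3 + 15*w^2) = (w - 3)*(w + 3)*(w^3 - 5*w^2) = w*(w - 3)*(w + 3)*(w^2 - 5*w) = w^2*(w - 3)*(w + 3)*(w - 5)
(3) = (g + 4)*(g^3 - 6*g^2 + 5*g) = g*(g + 4)*(g^2 - 6*g + 5) = g*(g - 1)*(g + 4)*(g - 5)
(4) = (q - 2)*(q^2 + 4*q + 4) = (q - 2)*(q + 2)*(q + 2)
(5) = (n - 3)*(n^4 - 6*n^3 - 11*n^2 + 96*n - 80) = (n - 4)*(n - 3)*(n^3 - 2*n^2 - 19*n + 20) = (n - 4)*(n - 3)*(n + 4)*(n^2 - 6*n + 5) = (n - 5)*(n - 4)*(n - 3)*(n + 4)*(n - 1)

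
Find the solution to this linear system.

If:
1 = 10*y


Then:
y = 1/10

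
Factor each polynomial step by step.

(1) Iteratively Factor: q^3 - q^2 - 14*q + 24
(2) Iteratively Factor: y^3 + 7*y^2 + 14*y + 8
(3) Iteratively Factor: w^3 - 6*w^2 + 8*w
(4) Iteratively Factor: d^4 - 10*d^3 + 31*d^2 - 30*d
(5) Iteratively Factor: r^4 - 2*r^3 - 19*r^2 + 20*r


(1) = (q + 4)*(q^2 - 5*q + 6) = (q - 3)*(q + 4)*(q - 2)
(2) = (y + 4)*(y^2 + 3*y + 2) = (y + 2)*(y + 4)*(y + 1)
(3) = (w - 4)*(w^2 - 2*w) = (w - 4)*(w - 2)*(w)
(4) = (d - 3)*(d^3 - 7*d^2 + 10*d) = d*(d - 3)*(d^2 - 7*d + 10) = d*(d - 3)*(d - 2)*(d - 5)
(5) = (r + 4)*(r^3 - 6*r^2 + 5*r) = r*(r + 4)*(r^2 - 6*r + 5) = r*(r - 5)*(r + 4)*(r - 1)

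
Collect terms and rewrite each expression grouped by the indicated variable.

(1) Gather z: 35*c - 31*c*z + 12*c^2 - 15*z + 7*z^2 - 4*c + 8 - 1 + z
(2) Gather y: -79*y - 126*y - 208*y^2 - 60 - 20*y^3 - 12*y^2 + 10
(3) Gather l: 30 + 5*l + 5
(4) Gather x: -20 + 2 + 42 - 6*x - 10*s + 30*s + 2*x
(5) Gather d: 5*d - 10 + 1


(1) = 12*c^2 + 31*c + 7*z^2 + z*(-31*c - 14) + 7
(2) = -20*y^3 - 220*y^2 - 205*y - 50
(3) = 5*l + 35
(4) = 20*s - 4*x + 24
(5) = 5*d - 9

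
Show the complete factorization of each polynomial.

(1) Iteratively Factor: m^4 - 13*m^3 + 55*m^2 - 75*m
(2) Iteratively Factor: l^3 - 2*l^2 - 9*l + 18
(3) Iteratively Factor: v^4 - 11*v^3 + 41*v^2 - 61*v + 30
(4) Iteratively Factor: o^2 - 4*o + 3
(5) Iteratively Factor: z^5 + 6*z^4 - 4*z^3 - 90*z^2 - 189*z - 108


(1) = (m - 3)*(m^3 - 10*m^2 + 25*m) = m*(m - 3)*(m^2 - 10*m + 25) = m*(m - 5)*(m - 3)*(m - 5)
(2) = (l - 2)*(l^2 - 9) = (l - 2)*(l + 3)*(l - 3)
(3) = (v - 2)*(v^3 - 9*v^2 + 23*v - 15) = (v - 2)*(v - 1)*(v^2 - 8*v + 15) = (v - 3)*(v - 2)*(v - 1)*(v - 5)
(4) = (o - 1)*(o - 3)
(5) = (z + 3)*(z^4 + 3*z^3 - 13*z^2 - 51*z - 36) = (z + 1)*(z + 3)*(z^3 + 2*z^2 - 15*z - 36) = (z + 1)*(z + 3)^2*(z^2 - z - 12) = (z - 4)*(z + 1)*(z + 3)^2*(z + 3)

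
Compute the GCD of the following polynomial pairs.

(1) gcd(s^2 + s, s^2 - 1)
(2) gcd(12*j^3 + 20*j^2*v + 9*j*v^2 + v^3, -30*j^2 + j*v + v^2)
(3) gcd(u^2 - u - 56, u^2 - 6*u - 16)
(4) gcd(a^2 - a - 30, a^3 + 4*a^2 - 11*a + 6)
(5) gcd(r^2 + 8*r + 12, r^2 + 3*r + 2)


(1) = s + 1
(2) = 6*j + v
(3) = gcd((u - 8)*(u + 7), (u - 8)*(u + 2)) = u - 8
(4) = gcd((a - 6)*(a + 5), (a - 1)^2*(a + 6)) = 1
(5) = r + 2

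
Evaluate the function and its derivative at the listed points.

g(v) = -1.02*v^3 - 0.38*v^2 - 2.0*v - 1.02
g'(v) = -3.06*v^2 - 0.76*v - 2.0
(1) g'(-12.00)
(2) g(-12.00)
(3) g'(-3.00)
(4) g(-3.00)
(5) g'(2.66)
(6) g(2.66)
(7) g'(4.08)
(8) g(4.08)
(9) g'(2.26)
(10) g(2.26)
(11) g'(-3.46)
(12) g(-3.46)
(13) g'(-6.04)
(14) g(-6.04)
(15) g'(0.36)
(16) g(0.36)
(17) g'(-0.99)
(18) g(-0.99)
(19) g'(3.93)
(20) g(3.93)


(1) = -433.52
(2) = 1730.82
(3) = -27.26
(4) = 29.10
(5) = -25.67
(6) = -28.23
(7) = -56.04
(8) = -84.78
(9) = -19.35
(10) = -19.25
(11) = -36.00
(12) = 43.60
(13) = -109.04
(14) = 221.95
(15) = -2.67
(16) = -1.84
(17) = -4.25
(18) = 1.58
(19) = -52.25
(20) = -76.66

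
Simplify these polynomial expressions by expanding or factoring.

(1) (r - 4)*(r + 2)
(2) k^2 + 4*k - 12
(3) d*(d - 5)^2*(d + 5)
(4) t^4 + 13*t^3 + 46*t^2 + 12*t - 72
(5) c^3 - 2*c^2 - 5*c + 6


(1) = r^2 - 2*r - 8
(2) = (k - 2)*(k + 6)
(3) = d^4 - 5*d^3 - 25*d^2 + 125*d
(4) = (t - 1)*(t + 2)*(t + 6)^2
(5) = (c - 3)*(c - 1)*(c + 2)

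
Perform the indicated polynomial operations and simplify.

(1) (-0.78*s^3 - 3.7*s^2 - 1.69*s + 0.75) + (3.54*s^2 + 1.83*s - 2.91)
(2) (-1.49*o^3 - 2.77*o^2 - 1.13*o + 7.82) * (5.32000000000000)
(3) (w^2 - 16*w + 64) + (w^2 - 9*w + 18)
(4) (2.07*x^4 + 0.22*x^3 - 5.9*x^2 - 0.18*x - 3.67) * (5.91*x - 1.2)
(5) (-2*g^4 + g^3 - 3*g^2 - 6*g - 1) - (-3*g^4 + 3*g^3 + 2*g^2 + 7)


(1) = -0.78*s^3 - 0.16*s^2 + 0.14*s - 2.16
(2) = -7.9268*o^3 - 14.7364*o^2 - 6.0116*o + 41.6024
(3) = 2*w^2 - 25*w + 82
(4) = 12.2337*x^5 - 1.1838*x^4 - 35.133*x^3 + 6.0162*x^2 - 21.4737*x + 4.404
(5) = g^4 - 2*g^3 - 5*g^2 - 6*g - 8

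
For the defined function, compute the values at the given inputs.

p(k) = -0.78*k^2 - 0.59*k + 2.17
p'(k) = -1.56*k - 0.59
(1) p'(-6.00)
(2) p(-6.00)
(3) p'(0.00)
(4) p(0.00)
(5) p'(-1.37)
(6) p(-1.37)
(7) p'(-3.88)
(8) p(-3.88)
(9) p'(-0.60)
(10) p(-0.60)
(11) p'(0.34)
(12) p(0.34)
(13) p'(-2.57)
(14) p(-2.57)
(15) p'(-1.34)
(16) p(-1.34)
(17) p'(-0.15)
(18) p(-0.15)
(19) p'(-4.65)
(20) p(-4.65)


(1) = 8.77
(2) = -22.37
(3) = -0.59
(4) = 2.17
(5) = 1.55
(6) = 1.51
(7) = 5.46
(8) = -7.28
(9) = 0.35
(10) = 2.24
(11) = -1.12
(12) = 1.88
(13) = 3.42
(14) = -1.47
(15) = 1.50
(16) = 1.56
(17) = -0.36
(18) = 2.24
(19) = 6.66
(20) = -11.95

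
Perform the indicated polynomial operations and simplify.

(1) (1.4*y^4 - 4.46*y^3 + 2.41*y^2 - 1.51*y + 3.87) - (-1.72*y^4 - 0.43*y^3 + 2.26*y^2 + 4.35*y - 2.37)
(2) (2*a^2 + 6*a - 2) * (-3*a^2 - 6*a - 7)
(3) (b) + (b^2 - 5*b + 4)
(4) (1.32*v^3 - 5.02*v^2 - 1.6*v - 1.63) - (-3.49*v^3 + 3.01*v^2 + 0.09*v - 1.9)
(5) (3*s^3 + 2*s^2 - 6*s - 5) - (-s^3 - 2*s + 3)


(1) = 3.12*y^4 - 4.03*y^3 + 0.15*y^2 - 5.86*y + 6.24
(2) = -6*a^4 - 30*a^3 - 44*a^2 - 30*a + 14
(3) = b^2 - 4*b + 4
(4) = 4.81*v^3 - 8.03*v^2 - 1.69*v + 0.27
(5) = 4*s^3 + 2*s^2 - 4*s - 8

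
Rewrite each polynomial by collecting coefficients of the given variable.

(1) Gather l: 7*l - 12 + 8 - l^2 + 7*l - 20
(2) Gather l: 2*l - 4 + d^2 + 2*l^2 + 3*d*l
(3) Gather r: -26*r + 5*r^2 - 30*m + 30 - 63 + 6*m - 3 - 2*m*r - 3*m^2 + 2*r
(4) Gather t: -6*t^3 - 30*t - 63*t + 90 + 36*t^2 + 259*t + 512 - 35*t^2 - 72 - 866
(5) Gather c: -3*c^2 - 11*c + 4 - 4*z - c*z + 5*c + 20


(1) = -l^2 + 14*l - 24
(2) = d^2 + 2*l^2 + l*(3*d + 2) - 4
(3) = -3*m^2 - 24*m + 5*r^2 + r*(-2*m - 24) - 36
(4) = -6*t^3 + t^2 + 166*t - 336
(5) = -3*c^2 + c*(-z - 6) - 4*z + 24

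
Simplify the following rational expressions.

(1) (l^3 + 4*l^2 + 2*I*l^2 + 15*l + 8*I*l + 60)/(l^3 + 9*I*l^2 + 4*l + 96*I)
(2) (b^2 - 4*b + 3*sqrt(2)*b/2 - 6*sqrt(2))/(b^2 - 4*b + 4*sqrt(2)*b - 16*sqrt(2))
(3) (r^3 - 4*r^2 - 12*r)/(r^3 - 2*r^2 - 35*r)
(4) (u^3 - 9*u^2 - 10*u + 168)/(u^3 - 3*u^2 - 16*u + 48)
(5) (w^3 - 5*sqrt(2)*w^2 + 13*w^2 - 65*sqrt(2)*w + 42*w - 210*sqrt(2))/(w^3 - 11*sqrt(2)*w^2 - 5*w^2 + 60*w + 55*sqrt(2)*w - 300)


(1) = (l^2 + l*(4 + 5*I) + 20*I)/(l^2 + 12*I*l - 32)
(2) = (2*b + 3*sqrt(2))/(2*b + 8*sqrt(2))
(3) = (r^2 - 4*r - 12)/(r^2 - 2*r - 35)
(4) = (u^2 - 13*u + 42)/(u^2 - 7*u + 12)
(5) = (w^2 + 13*w + 42)/(w^2 + w*(-6*sqrt(2) - 5) + 30*sqrt(2))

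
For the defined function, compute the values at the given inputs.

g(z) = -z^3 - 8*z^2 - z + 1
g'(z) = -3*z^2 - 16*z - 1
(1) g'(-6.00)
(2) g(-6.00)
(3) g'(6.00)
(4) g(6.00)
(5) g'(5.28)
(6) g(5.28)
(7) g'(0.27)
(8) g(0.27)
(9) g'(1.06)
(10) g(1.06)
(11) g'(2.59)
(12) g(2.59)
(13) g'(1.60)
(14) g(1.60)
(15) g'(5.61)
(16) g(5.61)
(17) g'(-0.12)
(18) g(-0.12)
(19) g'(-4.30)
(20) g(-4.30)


(1) = -13.00
(2) = -65.00
(3) = -205.00
(4) = -509.00
(5) = -169.12
(6) = -374.51
(7) = -5.54
(8) = 0.13
(9) = -21.33
(10) = -10.24
(11) = -62.56
(12) = -72.63
(13) = -34.28
(14) = -25.18
(15) = -185.18
(16) = -432.95
(17) = 0.88
(18) = 1.01
(19) = 12.33
(20) = -63.11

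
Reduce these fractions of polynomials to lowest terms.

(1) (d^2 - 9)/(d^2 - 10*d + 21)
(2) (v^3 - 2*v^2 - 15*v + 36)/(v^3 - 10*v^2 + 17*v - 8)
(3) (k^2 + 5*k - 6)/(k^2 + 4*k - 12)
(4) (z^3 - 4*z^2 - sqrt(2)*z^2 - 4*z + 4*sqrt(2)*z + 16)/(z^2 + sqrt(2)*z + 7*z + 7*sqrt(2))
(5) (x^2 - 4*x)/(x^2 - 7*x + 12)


(1) = (d + 3)/(d - 7)
(2) = (v^3 - 2*v^2 - 15*v + 36)/(v^3 - 10*v^2 + 17*v - 8)
(3) = (k - 1)/(k - 2)
(4) = (z^2 + z*(-4 - 2*sqrt(2)) + 8*sqrt(2))/(z + 7)
(5) = x/(x - 3)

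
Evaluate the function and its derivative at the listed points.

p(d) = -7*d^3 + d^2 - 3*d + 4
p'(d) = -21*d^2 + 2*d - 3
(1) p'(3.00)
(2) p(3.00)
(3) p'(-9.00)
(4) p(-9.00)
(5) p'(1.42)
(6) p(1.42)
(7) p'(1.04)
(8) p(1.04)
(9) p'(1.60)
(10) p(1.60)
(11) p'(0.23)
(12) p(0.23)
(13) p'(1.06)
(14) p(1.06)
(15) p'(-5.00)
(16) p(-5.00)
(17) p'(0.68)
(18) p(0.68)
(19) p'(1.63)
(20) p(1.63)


(1) = -186.00
(2) = -185.00
(3) = -1722.00
(4) = 5215.00
(5) = -42.50
(6) = -18.29
(7) = -23.63
(8) = -5.91
(9) = -53.56
(10) = -26.91
(11) = -3.65
(12) = 3.28
(13) = -24.48
(14) = -6.39
(15) = -538.00
(16) = 919.00
(17) = -11.35
(18) = 0.22
(19) = -55.53
(20) = -28.55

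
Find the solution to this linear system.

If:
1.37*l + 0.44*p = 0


Then:
l = -0.321167883211679*p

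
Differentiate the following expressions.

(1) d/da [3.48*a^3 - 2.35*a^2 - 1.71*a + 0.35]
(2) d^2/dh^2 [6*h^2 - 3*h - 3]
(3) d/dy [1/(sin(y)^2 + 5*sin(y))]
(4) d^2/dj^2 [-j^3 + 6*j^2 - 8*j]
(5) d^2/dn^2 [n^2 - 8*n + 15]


(1) = 10.44*a^2 - 4.7*a - 1.71
(2) = 12
(3) = -(2*sin(y) + 5)*cos(y)/((sin(y) + 5)^2*sin(y)^2)
(4) = 12 - 6*j
(5) = 2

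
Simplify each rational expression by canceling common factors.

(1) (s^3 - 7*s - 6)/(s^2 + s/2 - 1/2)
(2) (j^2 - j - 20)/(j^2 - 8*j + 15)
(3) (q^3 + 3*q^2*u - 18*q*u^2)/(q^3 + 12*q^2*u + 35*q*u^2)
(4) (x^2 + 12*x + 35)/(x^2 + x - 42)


(1) = (2*s^2 - 2*s - 12)/(2*s - 1)
(2) = (j + 4)/(j - 3)
(3) = (q^2 + 3*q*u - 18*u^2)/(q^2 + 12*q*u + 35*u^2)
(4) = (x + 5)/(x - 6)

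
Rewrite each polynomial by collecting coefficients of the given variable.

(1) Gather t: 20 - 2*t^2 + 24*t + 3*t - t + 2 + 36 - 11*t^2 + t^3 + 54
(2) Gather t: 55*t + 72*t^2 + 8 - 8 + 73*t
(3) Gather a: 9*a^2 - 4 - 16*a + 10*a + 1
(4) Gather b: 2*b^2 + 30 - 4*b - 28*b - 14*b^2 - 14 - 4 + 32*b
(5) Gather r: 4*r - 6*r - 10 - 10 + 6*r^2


(1) = t^3 - 13*t^2 + 26*t + 112
(2) = 72*t^2 + 128*t
(3) = 9*a^2 - 6*a - 3
(4) = 12 - 12*b^2
(5) = 6*r^2 - 2*r - 20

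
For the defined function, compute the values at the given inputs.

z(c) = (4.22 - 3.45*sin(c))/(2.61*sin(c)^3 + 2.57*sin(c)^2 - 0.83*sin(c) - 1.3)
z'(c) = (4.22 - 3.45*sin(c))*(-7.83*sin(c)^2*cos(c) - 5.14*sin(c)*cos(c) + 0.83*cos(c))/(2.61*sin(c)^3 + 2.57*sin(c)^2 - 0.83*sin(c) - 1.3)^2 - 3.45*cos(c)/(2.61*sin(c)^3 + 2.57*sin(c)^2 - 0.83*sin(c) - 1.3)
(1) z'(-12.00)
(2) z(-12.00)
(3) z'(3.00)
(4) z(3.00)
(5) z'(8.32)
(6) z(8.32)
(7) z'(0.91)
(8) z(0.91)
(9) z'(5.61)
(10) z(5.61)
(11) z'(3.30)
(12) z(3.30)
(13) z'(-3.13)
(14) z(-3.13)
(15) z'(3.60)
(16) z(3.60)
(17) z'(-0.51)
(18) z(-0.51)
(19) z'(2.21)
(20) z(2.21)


(1) = -18.22
(2) = -3.93
(3) = -2.41
(4) = -2.75
(5) = 2.29
(6) = 0.61
(7) = -10.86
(8) = 1.61
(9) = 35.00
(10) = -15.31
(11) = -8.52
(12) = -4.27
(13) = -4.95
(14) = -3.30
(15) = -23.56
(16) = -8.77
(17) = 27.25
(18) = -10.08
(19) = 8.68
(20) = 1.40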